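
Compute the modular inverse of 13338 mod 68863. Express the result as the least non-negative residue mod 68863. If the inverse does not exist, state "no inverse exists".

60370

Apply the Euclidean algorithm to 68863 and 13338:
68863 = 5*13338 + 2173
13338 = 6*2173 + 300
2173 = 7*300 + 73
300 = 4*73 + 8
73 = 9*8 + 1
8 = 8*1 + 0
Since gcd(13338, 68863) = 1, back-substitute to write 1 as a combination:
1 = 73 − 9·8
1 = −9·300 + 37·73
1 = 37·2173 − 268·300
1 = −268·13338 + 1645·2173
1 = 1645·68863 − 8493·13338
Hence 13338⁻¹ ≡ -8493 ≡ 60370 (mod 68863).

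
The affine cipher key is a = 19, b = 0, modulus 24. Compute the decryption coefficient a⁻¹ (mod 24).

19

Apply the Euclidean algorithm to 24 and 19:
24 = 1*19 + 5
19 = 3*5 + 4
5 = 1*4 + 1
4 = 4*1 + 0
The gcd is 1. Working backward:
1 = 5 − 4
1 = −19 + 4·5
1 = 4·24 − 5·19
Thus 19·(-5) ≡ 1 (mod 24); reducing, -5 mod 24 = 19.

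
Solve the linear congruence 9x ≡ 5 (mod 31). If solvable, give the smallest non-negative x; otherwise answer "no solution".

4

First find gcd(9, 31):
31 = 3×9 + 4
9 = 2×4 + 1
4 = 4×1 + 0
gcd = 1, so a unique solution mod 31 exists.
Back-substitute for the Bézout coefficients:
1 = 9 − 2·4
1 = −2·31 + 7·9
So 9·(7) ≡ 1 (mod 31), giving 9⁻¹ ≡ 7.
x ≡ 9⁻¹·5 ≡ 7·5 ≡ 4 (mod 31).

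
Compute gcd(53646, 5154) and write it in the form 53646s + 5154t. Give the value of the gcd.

6

Apply Euclid's algorithm to 53646 and 5154:
53646 = 10·5154 + 2106
5154 = 2·2106 + 942
2106 = 2·942 + 222
942 = 4·222 + 54
222 = 4·54 + 6
54 = 9·6 + 0
gcd(53646, 5154) = 6.
Express as a combination:
6 = 222 − 4·54
6 = −4·942 + 17·222
6 = 17·2106 − 38·942
6 = −38·5154 + 93·2106
6 = 93·53646 − 968·5154
So 6 = (93)·53646 + (-968)·5154.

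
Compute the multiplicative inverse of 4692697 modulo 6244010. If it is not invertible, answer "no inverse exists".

Extended Euclidean algorithm:
6244010 = 1·4692697 + 1551313
4692697 = 3·1551313 + 38758
1551313 = 40·38758 + 993
38758 = 39·993 + 31
993 = 32·31 + 1
31 = 31·1 + 0
Since gcd(4692697, 6244010) = 1, back-substitute to write 1 as a combination:
1 = 993 − 32·31
1 = −32·38758 + 1249·993
1 = 1249·1551313 − 49992·38758
1 = −49992·4692697 + 151225·1551313
1 = 151225·6244010 − 201217·4692697
Hence 4692697⁻¹ ≡ -201217 ≡ 6042793 (mod 6244010).

6042793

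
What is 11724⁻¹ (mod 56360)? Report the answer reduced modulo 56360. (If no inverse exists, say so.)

Compute gcd(11724, 56360):
56360 = 4·11724 + 9464
11724 = 1·9464 + 2260
9464 = 4·2260 + 424
2260 = 5·424 + 140
424 = 3·140 + 4
140 = 35·4 + 0
gcd(11724, 56360) = 4 ≠ 1, so 11724 has no multiplicative inverse modulo 56360.

no inverse exists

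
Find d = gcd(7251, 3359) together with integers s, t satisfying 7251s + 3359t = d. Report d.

1

Apply Euclid's algorithm to 7251 and 3359:
7251 = 2·3359 + 533
3359 = 6·533 + 161
533 = 3·161 + 50
161 = 3·50 + 11
50 = 4·11 + 6
11 = 1·6 + 5
6 = 1·5 + 1
5 = 5·1 + 0
gcd(7251, 3359) = 1.
Working backward:
1 = 6 − 5
1 = −11 + 2·6
1 = 2·50 − 9·11
1 = −9·161 + 29·50
1 = 29·533 − 96·161
1 = −96·3359 + 605·533
1 = 605·7251 − 1306·3359
So 1 = (605)·7251 + (-1306)·3359.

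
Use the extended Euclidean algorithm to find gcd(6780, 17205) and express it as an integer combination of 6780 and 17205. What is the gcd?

Apply Euclid's algorithm to 17205 and 6780:
17205 = 2·6780 + 3645
6780 = 1·3645 + 3135
3645 = 1·3135 + 510
3135 = 6·510 + 75
510 = 6·75 + 60
75 = 1·60 + 15
60 = 4·15 + 0
gcd(6780, 17205) = 15.
Express as a combination:
15 = 75 − 60
15 = −510 + 7·75
15 = 7·3135 − 43·510
15 = −43·3645 + 50·3135
15 = 50·6780 − 93·3645
15 = −93·17205 + 236·6780
So 15 = (-93)·17205 + (236)·6780.

15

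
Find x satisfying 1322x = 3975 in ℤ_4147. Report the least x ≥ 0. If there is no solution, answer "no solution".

3852

First find gcd(1322, 4147):
4147 = 3·1322 + 181
1322 = 7·181 + 55
181 = 3·55 + 16
55 = 3·16 + 7
16 = 2·7 + 2
7 = 3·2 + 1
2 = 2·1 + 0
gcd = 1, so a unique solution mod 4147 exists.
Back-substitute for the Bézout coefficients:
1 = 7 − 3·2
1 = −3·16 + 7·7
1 = 7·55 − 24·16
1 = −24·181 + 79·55
1 = 79·1322 − 577·181
1 = −577·4147 + 1810·1322
So 1322·(1810) ≡ 1 (mod 4147), giving 1322⁻¹ ≡ 1810.
x ≡ 1322⁻¹·3975 ≡ 1810·3975 ≡ 3852 (mod 4147).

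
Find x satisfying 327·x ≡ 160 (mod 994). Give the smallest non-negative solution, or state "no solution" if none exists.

First find gcd(327, 994):
994 = 3×327 + 13
327 = 25×13 + 2
13 = 6×2 + 1
2 = 2×1 + 0
gcd = 1, so a unique solution mod 994 exists.
Back-substitute for the Bézout coefficients:
1 = 13 − 6·2
1 = −6·327 + 151·13
1 = 151·994 − 459·327
So 327·(-459) ≡ 1 (mod 994), giving 327⁻¹ ≡ 535.
x ≡ 327⁻¹·160 ≡ 535·160 ≡ 116 (mod 994).

116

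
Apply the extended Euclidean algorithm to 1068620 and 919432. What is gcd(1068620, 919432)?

4

Euclidean algorithm:
1068620 = 1×919432 + 149188
919432 = 6×149188 + 24304
149188 = 6×24304 + 3364
24304 = 7×3364 + 756
3364 = 4×756 + 340
756 = 2×340 + 76
340 = 4×76 + 36
76 = 2×36 + 4
36 = 9×4 + 0
gcd(1068620, 919432) = 4.
Back-substituting:
4 = 76 − 2·36
4 = −2·340 + 9·76
4 = 9·756 − 20·340
4 = −20·3364 + 89·756
4 = 89·24304 − 643·3364
4 = −643·149188 + 3947·24304
4 = 3947·919432 − 24325·149188
4 = −24325·1068620 + 28272·919432
So 4 = (-24325)·1068620 + (28272)·919432.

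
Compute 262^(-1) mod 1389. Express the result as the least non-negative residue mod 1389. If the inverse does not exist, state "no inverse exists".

Extended Euclidean algorithm:
1389 = 5×262 + 79
262 = 3×79 + 25
79 = 3×25 + 4
25 = 6×4 + 1
4 = 4×1 + 0
gcd = 1, so the inverse exists. Back-substitute:
1 = 25 − 6·4
1 = −6·79 + 19·25
1 = 19·262 − 63·79
1 = −63·1389 + 334·262
So 262·334 ≡ 1 (mod 1389).

334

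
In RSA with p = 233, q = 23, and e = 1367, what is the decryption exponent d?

φ(n) = (p−1)(q−1) = 232·22 = 5104.
Need d with 1367·d ≡ 1 (mod 5104). Apply the extended Euclidean algorithm:
5104 = 3×1367 + 1003
1367 = 1×1003 + 364
1003 = 2×364 + 275
364 = 1×275 + 89
275 = 3×89 + 8
89 = 11×8 + 1
8 = 8×1 + 0
Back-substitute:
1 = 89 − 11·8
1 = −11·275 + 34·89
1 = 34·364 − 45·275
1 = −45·1003 + 124·364
1 = 124·1367 − 169·1003
1 = −169·5104 + 631·1367
So 1367·631 ≡ 1 (mod 5104), hence d = 631.

631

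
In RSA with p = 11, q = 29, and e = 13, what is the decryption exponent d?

φ(n) = (p−1)(q−1) = 10·28 = 280.
Need d with 13·d ≡ 1 (mod 280). Apply the extended Euclidean algorithm:
280 = 21×13 + 7
13 = 1×7 + 6
7 = 1×6 + 1
6 = 6×1 + 0
Back-substitute:
1 = 7 − 6
1 = −13 + 2·7
1 = 2·280 − 43·13
So 13·(-43) ≡ 1 (mod 280), hence d ≡ -43 ≡ 237 (mod 280).

237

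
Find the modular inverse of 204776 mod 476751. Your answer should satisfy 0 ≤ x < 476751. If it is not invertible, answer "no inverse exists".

no inverse exists

Euclidean algorithm on 476751, 204776:
476751 = 2×204776 + 67199
204776 = 3×67199 + 3179
67199 = 21×3179 + 440
3179 = 7×440 + 99
440 = 4×99 + 44
99 = 2×44 + 11
44 = 4×11 + 0
The gcd is 11, not 1, hence no inverse exists.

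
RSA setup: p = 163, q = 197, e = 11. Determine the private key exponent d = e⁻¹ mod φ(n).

φ(n) = (p−1)(q−1) = 162·196 = 31752.
Need d with 11·d ≡ 1 (mod 31752). Apply the extended Euclidean algorithm:
31752 = 2886×11 + 6
11 = 1×6 + 5
6 = 1×5 + 1
5 = 5×1 + 0
Back-substitute:
1 = 6 − 5
1 = −11 + 2·6
1 = 2·31752 − 5773·11
So 11·(-5773) ≡ 1 (mod 31752), hence d ≡ -5773 ≡ 25979 (mod 31752).

25979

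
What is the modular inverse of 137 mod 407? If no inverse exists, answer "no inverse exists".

306

Apply the Euclidean algorithm to 407 and 137:
407 = 2×137 + 133
137 = 1×133 + 4
133 = 33×4 + 1
4 = 4×1 + 0
The gcd is 1. Working backward:
1 = 133 − 33·4
1 = −33·137 + 34·133
1 = 34·407 − 101·137
So 137·(-101) ≡ 1 (mod 407), and -101 ≡ 306 (mod 407).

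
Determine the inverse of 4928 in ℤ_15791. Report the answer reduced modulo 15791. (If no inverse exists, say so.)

13282

gcd(15791, 4928) by repeated division:
15791 = 3*4928 + 1007
4928 = 4*1007 + 900
1007 = 1*900 + 107
900 = 8*107 + 44
107 = 2*44 + 19
44 = 2*19 + 6
19 = 3*6 + 1
6 = 6*1 + 0
The gcd is 1. Working backward:
1 = 19 − 3·6
1 = −3·44 + 7·19
1 = 7·107 − 17·44
1 = −17·900 + 143·107
1 = 143·1007 − 160·900
1 = −160·4928 + 783·1007
1 = 783·15791 − 2509·4928
Hence 4928⁻¹ ≡ -2509 ≡ 13282 (mod 15791).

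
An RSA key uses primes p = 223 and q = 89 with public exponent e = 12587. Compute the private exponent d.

φ(n) = (p−1)(q−1) = 222·88 = 19536.
Need d with 12587·d ≡ 1 (mod 19536). Apply the extended Euclidean algorithm:
19536 = 1×12587 + 6949
12587 = 1×6949 + 5638
6949 = 1×5638 + 1311
5638 = 4×1311 + 394
1311 = 3×394 + 129
394 = 3×129 + 7
129 = 18×7 + 3
7 = 2×3 + 1
3 = 3×1 + 0
Back-substitute:
1 = 7 − 2·3
1 = −2·129 + 37·7
1 = 37·394 − 113·129
1 = −113·1311 + 376·394
1 = 376·5638 − 1617·1311
1 = −1617·6949 + 1993·5638
1 = 1993·12587 − 3610·6949
1 = −3610·19536 + 5603·12587
So 12587·5603 ≡ 1 (mod 19536), hence d = 5603.

5603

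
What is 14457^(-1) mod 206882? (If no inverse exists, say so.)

gcd(206882, 14457) by repeated division:
206882 = 14*14457 + 4484
14457 = 3*4484 + 1005
4484 = 4*1005 + 464
1005 = 2*464 + 77
464 = 6*77 + 2
77 = 38*2 + 1
2 = 2*1 + 0
The gcd is 1. Working backward:
1 = 77 − 38·2
1 = −38·464 + 229·77
1 = 229·1005 − 496·464
1 = −496·4484 + 2213·1005
1 = 2213·14457 − 7135·4484
1 = −7135·206882 + 102103·14457
So 14457·102103 ≡ 1 (mod 206882).

102103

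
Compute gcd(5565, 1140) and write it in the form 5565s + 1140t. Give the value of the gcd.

15

Apply Euclid's algorithm to 5565 and 1140:
5565 = 4×1140 + 1005
1140 = 1×1005 + 135
1005 = 7×135 + 60
135 = 2×60 + 15
60 = 4×15 + 0
gcd(5565, 1140) = 15.
Back-substituting:
15 = 135 − 2·60
15 = −2·1005 + 15·135
15 = 15·1140 − 17·1005
15 = −17·5565 + 83·1140
So 15 = (-17)·5565 + (83)·1140.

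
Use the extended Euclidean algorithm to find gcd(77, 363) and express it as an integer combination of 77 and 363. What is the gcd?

Euclidean algorithm:
363 = 4×77 + 55
77 = 1×55 + 22
55 = 2×22 + 11
22 = 2×11 + 0
gcd(77, 363) = 11.
Working backward:
11 = 55 − 2·22
11 = −2·77 + 3·55
11 = 3·363 − 14·77
So 11 = (3)·363 + (-14)·77.

11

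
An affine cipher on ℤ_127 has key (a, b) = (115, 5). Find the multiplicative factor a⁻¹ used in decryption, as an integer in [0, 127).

74

Apply the Euclidean algorithm to 127 and 115:
127 = 1*115 + 12
115 = 9*12 + 7
12 = 1*7 + 5
7 = 1*5 + 2
5 = 2*2 + 1
2 = 2*1 + 0
The gcd is 1. Working backward:
1 = 5 − 2·2
1 = −2·7 + 3·5
1 = 3·12 − 5·7
1 = −5·115 + 48·12
1 = 48·127 − 53·115
Thus 115·(-53) ≡ 1 (mod 127); reducing, -53 mod 127 = 74.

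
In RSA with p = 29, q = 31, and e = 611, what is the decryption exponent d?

φ(n) = (p−1)(q−1) = 28·30 = 840.
Need d with 611·d ≡ 1 (mod 840). Apply the extended Euclidean algorithm:
840 = 1*611 + 229
611 = 2*229 + 153
229 = 1*153 + 76
153 = 2*76 + 1
76 = 76*1 + 0
Back-substitute:
1 = 153 − 2·76
1 = −2·229 + 3·153
1 = 3·611 − 8·229
1 = −8·840 + 11·611
So 611·11 ≡ 1 (mod 840), hence d = 11.

11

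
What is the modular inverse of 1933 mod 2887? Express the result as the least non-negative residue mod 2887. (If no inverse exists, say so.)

Run Euclid on (2887, 1933):
2887 = 1*1933 + 954
1933 = 2*954 + 25
954 = 38*25 + 4
25 = 6*4 + 1
4 = 4*1 + 0
gcd = 1, so the inverse exists. Back-substitute:
1 = 25 − 6·4
1 = −6·954 + 229·25
1 = 229·1933 − 464·954
1 = −464·2887 + 693·1933
So 1933·693 ≡ 1 (mod 2887).

693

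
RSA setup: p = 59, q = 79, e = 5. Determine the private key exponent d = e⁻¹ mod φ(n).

φ(n) = (p−1)(q−1) = 58·78 = 4524.
Need d with 5·d ≡ 1 (mod 4524). Apply the extended Euclidean algorithm:
4524 = 904*5 + 4
5 = 1*4 + 1
4 = 4*1 + 0
Back-substitute:
1 = 5 − 4
1 = −4524 + 905·5
So 5·905 ≡ 1 (mod 4524), hence d = 905.

905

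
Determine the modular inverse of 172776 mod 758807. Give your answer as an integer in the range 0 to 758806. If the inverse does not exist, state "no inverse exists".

23615

Run Euclid on (758807, 172776):
758807 = 4×172776 + 67703
172776 = 2×67703 + 37370
67703 = 1×37370 + 30333
37370 = 1×30333 + 7037
30333 = 4×7037 + 2185
7037 = 3×2185 + 482
2185 = 4×482 + 257
482 = 1×257 + 225
257 = 1×225 + 32
225 = 7×32 + 1
32 = 32×1 + 0
Since gcd(172776, 758807) = 1, back-substitute to write 1 as a combination:
1 = 225 − 7·32
1 = −7·257 + 8·225
1 = 8·482 − 15·257
1 = −15·2185 + 68·482
1 = 68·7037 − 219·2185
1 = −219·30333 + 944·7037
1 = 944·37370 − 1163·30333
1 = −1163·67703 + 2107·37370
1 = 2107·172776 − 5377·67703
1 = −5377·758807 + 23615·172776
So 172776·23615 ≡ 1 (mod 758807).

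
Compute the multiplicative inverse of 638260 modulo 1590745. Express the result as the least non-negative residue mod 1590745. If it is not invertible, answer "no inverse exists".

Euclidean algorithm on 1590745, 638260:
1590745 = 2·638260 + 314225
638260 = 2·314225 + 9810
314225 = 32·9810 + 305
9810 = 32·305 + 50
305 = 6·50 + 5
50 = 10·5 + 0
The gcd is 5, not 1, hence no inverse exists.

no inverse exists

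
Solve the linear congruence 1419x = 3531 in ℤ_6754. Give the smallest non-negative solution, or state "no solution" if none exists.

First find gcd(1419, 6754):
6754 = 4*1419 + 1078
1419 = 1*1078 + 341
1078 = 3*341 + 55
341 = 6*55 + 11
55 = 5*11 + 0
gcd = 11 and 11 | 3531, so solutions exist. Divide through by 11: 129x ≡ 321 (mod 614).
Now find 129⁻¹ mod 614:
614 = 4·129 + 98
129 = 1·98 + 31
98 = 3·31 + 5
31 = 6·5 + 1
5 = 5·1 + 0
Back-substitute:
1 = 31 − 6·5
1 = −6·98 + 19·31
1 = 19·129 − 25·98
1 = −25·614 + 119·129
So 129⁻¹ ≡ 119 (mod 614).
Then x ≡ 119·321 ≡ 131 (mod 614); the smallest non-negative solution is x = 131.

131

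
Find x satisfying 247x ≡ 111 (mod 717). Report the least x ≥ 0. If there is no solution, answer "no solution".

462

First find gcd(247, 717):
717 = 2*247 + 223
247 = 1*223 + 24
223 = 9*24 + 7
24 = 3*7 + 3
7 = 2*3 + 1
3 = 3*1 + 0
gcd = 1, so a unique solution mod 717 exists.
Back-substitute for the Bézout coefficients:
1 = 7 − 2·3
1 = −2·24 + 7·7
1 = 7·223 − 65·24
1 = −65·247 + 72·223
1 = 72·717 − 209·247
So 247·(-209) ≡ 1 (mod 717), giving 247⁻¹ ≡ 508.
x ≡ 247⁻¹·111 ≡ 508·111 ≡ 462 (mod 717).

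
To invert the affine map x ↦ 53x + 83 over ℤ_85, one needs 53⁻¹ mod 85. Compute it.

Extended Euclidean algorithm:
85 = 1*53 + 32
53 = 1*32 + 21
32 = 1*21 + 11
21 = 1*11 + 10
11 = 1*10 + 1
10 = 10*1 + 0
Since gcd(53, 85) = 1, back-substitute to write 1 as a combination:
1 = 11 − 10
1 = −21 + 2·11
1 = 2·32 − 3·21
1 = −3·53 + 5·32
1 = 5·85 − 8·53
Hence 53⁻¹ ≡ -8 ≡ 77 (mod 85).

77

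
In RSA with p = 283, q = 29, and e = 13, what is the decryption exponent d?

3037

φ(n) = (p−1)(q−1) = 282·28 = 7896.
Need d with 13·d ≡ 1 (mod 7896). Apply the extended Euclidean algorithm:
7896 = 607*13 + 5
13 = 2*5 + 3
5 = 1*3 + 2
3 = 1*2 + 1
2 = 2*1 + 0
Back-substitute:
1 = 3 − 2
1 = −5 + 2·3
1 = 2·13 − 5·5
1 = −5·7896 + 3037·13
So 13·3037 ≡ 1 (mod 7896), hence d = 3037.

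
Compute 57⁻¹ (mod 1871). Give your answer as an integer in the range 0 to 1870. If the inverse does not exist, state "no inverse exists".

Extended Euclidean algorithm:
1871 = 32·57 + 47
57 = 1·47 + 10
47 = 4·10 + 7
10 = 1·7 + 3
7 = 2·3 + 1
3 = 3·1 + 0
The gcd is 1. Working backward:
1 = 7 − 2·3
1 = −2·10 + 3·7
1 = 3·47 − 14·10
1 = −14·57 + 17·47
1 = 17·1871 − 558·57
Hence 57⁻¹ ≡ -558 ≡ 1313 (mod 1871).

1313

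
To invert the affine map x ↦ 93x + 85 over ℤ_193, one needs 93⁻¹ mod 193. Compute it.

Apply the Euclidean algorithm to 193 and 93:
193 = 2*93 + 7
93 = 13*7 + 2
7 = 3*2 + 1
2 = 2*1 + 0
gcd = 1, so the inverse exists. Back-substitute:
1 = 7 − 3·2
1 = −3·93 + 40·7
1 = 40·193 − 83·93
So 93·(-83) ≡ 1 (mod 193), and -83 ≡ 110 (mod 193).

110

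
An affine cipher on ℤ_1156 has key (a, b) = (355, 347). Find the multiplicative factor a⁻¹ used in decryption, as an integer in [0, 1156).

Extended Euclidean algorithm:
1156 = 3×355 + 91
355 = 3×91 + 82
91 = 1×82 + 9
82 = 9×9 + 1
9 = 9×1 + 0
gcd = 1, so the inverse exists. Back-substitute:
1 = 82 − 9·9
1 = −9·91 + 10·82
1 = 10·355 − 39·91
1 = −39·1156 + 127·355
So 355·127 ≡ 1 (mod 1156).

127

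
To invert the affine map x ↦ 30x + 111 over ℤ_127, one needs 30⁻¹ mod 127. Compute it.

72

Apply the Euclidean algorithm to 127 and 30:
127 = 4*30 + 7
30 = 4*7 + 2
7 = 3*2 + 1
2 = 2*1 + 0
gcd = 1, so the inverse exists. Back-substitute:
1 = 7 − 3·2
1 = −3·30 + 13·7
1 = 13·127 − 55·30
Thus 30·(-55) ≡ 1 (mod 127); reducing, -55 mod 127 = 72.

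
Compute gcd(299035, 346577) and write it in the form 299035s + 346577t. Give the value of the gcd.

Repeated division:
346577 = 1·299035 + 47542
299035 = 6·47542 + 13783
47542 = 3·13783 + 6193
13783 = 2·6193 + 1397
6193 = 4·1397 + 605
1397 = 2·605 + 187
605 = 3·187 + 44
187 = 4·44 + 11
44 = 4·11 + 0
gcd(299035, 346577) = 11.
Working backward:
11 = 187 − 4·44
11 = −4·605 + 13·187
11 = 13·1397 − 30·605
11 = −30·6193 + 133·1397
11 = 133·13783 − 296·6193
11 = −296·47542 + 1021·13783
11 = 1021·299035 − 6422·47542
11 = −6422·346577 + 7443·299035
So 11 = (-6422)·346577 + (7443)·299035.

11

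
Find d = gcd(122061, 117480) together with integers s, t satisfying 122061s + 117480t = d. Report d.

Euclidean algorithm:
122061 = 1×117480 + 4581
117480 = 25×4581 + 2955
4581 = 1×2955 + 1626
2955 = 1×1626 + 1329
1626 = 1×1329 + 297
1329 = 4×297 + 141
297 = 2×141 + 15
141 = 9×15 + 6
15 = 2×6 + 3
6 = 2×3 + 0
gcd(122061, 117480) = 3.
Express as a combination:
3 = 15 − 2·6
3 = −2·141 + 19·15
3 = 19·297 − 40·141
3 = −40·1329 + 179·297
3 = 179·1626 − 219·1329
3 = −219·2955 + 398·1626
3 = 398·4581 − 617·2955
3 = −617·117480 + 15823·4581
3 = 15823·122061 − 16440·117480
So 3 = (15823)·122061 + (-16440)·117480.

3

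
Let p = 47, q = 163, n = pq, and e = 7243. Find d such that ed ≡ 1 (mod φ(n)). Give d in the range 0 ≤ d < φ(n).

φ(n) = (p−1)(q−1) = 46·162 = 7452.
Need d with 7243·d ≡ 1 (mod 7452). Apply the extended Euclidean algorithm:
7452 = 1*7243 + 209
7243 = 34*209 + 137
209 = 1*137 + 72
137 = 1*72 + 65
72 = 1*65 + 7
65 = 9*7 + 2
7 = 3*2 + 1
2 = 2*1 + 0
Back-substitute:
1 = 7 − 3·2
1 = −3·65 + 28·7
1 = 28·72 − 31·65
1 = −31·137 + 59·72
1 = 59·209 − 90·137
1 = −90·7243 + 3119·209
1 = 3119·7452 − 3209·7243
So 7243·(-3209) ≡ 1 (mod 7452), hence d ≡ -3209 ≡ 4243 (mod 7452).

4243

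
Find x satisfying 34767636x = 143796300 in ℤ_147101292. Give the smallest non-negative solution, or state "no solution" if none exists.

5508148

First find gcd(34767636, 147101292):
147101292 = 4·34767636 + 8030748
34767636 = 4·8030748 + 2644644
8030748 = 3·2644644 + 96816
2644644 = 27·96816 + 30612
96816 = 3·30612 + 4980
30612 = 6·4980 + 732
4980 = 6·732 + 588
732 = 1·588 + 144
588 = 4·144 + 12
144 = 12·12 + 0
gcd = 12 and 12 | 143796300, so solutions exist. Divide through by 12: 2897303x ≡ 11983025 (mod 12258441).
Now find 2897303⁻¹ mod 12258441:
12258441 = 4×2897303 + 669229
2897303 = 4×669229 + 220387
669229 = 3×220387 + 8068
220387 = 27×8068 + 2551
8068 = 3×2551 + 415
2551 = 6×415 + 61
415 = 6×61 + 49
61 = 1×49 + 12
49 = 4×12 + 1
12 = 12×1 + 0
Back-substitute:
1 = 49 − 4·12
1 = −4·61 + 5·49
1 = 5·415 − 34·61
1 = −34·2551 + 209·415
1 = 209·8068 − 661·2551
1 = −661·220387 + 18056·8068
1 = 18056·669229 − 54829·220387
1 = −54829·2897303 + 237372·669229
1 = 237372·12258441 − 1004317·2897303
So 2897303·(-1004317) ≡ 1 (mod 12258441), i.e. 2897303⁻¹ ≡ 11254124.
Then x ≡ 11254124·11983025 ≡ 5508148 (mod 12258441); the smallest non-negative solution is x = 5508148.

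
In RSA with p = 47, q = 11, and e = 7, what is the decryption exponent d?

263

φ(n) = (p−1)(q−1) = 46·10 = 460.
Need d with 7·d ≡ 1 (mod 460). Apply the extended Euclidean algorithm:
460 = 65×7 + 5
7 = 1×5 + 2
5 = 2×2 + 1
2 = 2×1 + 0
Back-substitute:
1 = 5 − 2·2
1 = −2·7 + 3·5
1 = 3·460 − 197·7
So 7·(-197) ≡ 1 (mod 460), hence d ≡ -197 ≡ 263 (mod 460).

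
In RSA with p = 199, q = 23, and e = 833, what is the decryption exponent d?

φ(n) = (p−1)(q−1) = 198·22 = 4356.
Need d with 833·d ≡ 1 (mod 4356). Apply the extended Euclidean algorithm:
4356 = 5×833 + 191
833 = 4×191 + 69
191 = 2×69 + 53
69 = 1×53 + 16
53 = 3×16 + 5
16 = 3×5 + 1
5 = 5×1 + 0
Back-substitute:
1 = 16 − 3·5
1 = −3·53 + 10·16
1 = 10·69 − 13·53
1 = −13·191 + 36·69
1 = 36·833 − 157·191
1 = −157·4356 + 821·833
So 833·821 ≡ 1 (mod 4356), hence d = 821.

821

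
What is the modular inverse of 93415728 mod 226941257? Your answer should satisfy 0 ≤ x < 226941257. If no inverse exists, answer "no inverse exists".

Run Euclid on (226941257, 93415728):
226941257 = 2·93415728 + 40109801
93415728 = 2·40109801 + 13196126
40109801 = 3·13196126 + 521423
13196126 = 25·521423 + 160551
521423 = 3·160551 + 39770
160551 = 4·39770 + 1471
39770 = 27·1471 + 53
1471 = 27·53 + 40
53 = 1·40 + 13
40 = 3·13 + 1
13 = 13·1 + 0
gcd = 1, so the inverse exists. Back-substitute:
1 = 40 − 3·13
1 = −3·53 + 4·40
1 = 4·1471 − 111·53
1 = −111·39770 + 3001·1471
1 = 3001·160551 − 12115·39770
1 = −12115·521423 + 39346·160551
1 = 39346·13196126 − 995765·521423
1 = −995765·40109801 + 3026641·13196126
1 = 3026641·93415728 − 7049047·40109801
1 = −7049047·226941257 + 17124735·93415728
So 93415728·17124735 ≡ 1 (mod 226941257).

17124735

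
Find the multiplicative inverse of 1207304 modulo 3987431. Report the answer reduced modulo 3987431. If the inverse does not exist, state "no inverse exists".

no inverse exists

Euclidean algorithm on 3987431, 1207304:
3987431 = 3·1207304 + 365519
1207304 = 3·365519 + 110747
365519 = 3·110747 + 33278
110747 = 3·33278 + 10913
33278 = 3·10913 + 539
10913 = 20·539 + 133
539 = 4·133 + 7
133 = 19·7 + 0
The gcd is 7, not 1, hence no inverse exists.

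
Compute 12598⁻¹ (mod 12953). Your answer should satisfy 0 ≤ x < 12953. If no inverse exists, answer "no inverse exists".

7188

Apply the Euclidean algorithm to 12953 and 12598:
12953 = 1·12598 + 355
12598 = 35·355 + 173
355 = 2·173 + 9
173 = 19·9 + 2
9 = 4·2 + 1
2 = 2·1 + 0
Since gcd(12598, 12953) = 1, back-substitute to write 1 as a combination:
1 = 9 − 4·2
1 = −4·173 + 77·9
1 = 77·355 − 158·173
1 = −158·12598 + 5607·355
1 = 5607·12953 − 5765·12598
So 12598·(-5765) ≡ 1 (mod 12953), and -5765 ≡ 7188 (mod 12953).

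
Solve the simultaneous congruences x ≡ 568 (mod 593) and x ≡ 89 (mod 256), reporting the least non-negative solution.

Write x = 568 + 593·k. Then 593·k ≡ 89 − 568 ≡ 33 (mod 256).
Need 593⁻¹ mod 256. Extended Euclid on (256, 81):
256 = 3*81 + 13
81 = 6*13 + 3
13 = 4*3 + 1
3 = 3*1 + 0
Back-substitute:
1 = 13 − 4·3
1 = −4·81 + 25·13
1 = 25·256 − 79·81
593⁻¹ ≡ 177 (mod 256), so k ≡ 177·33 ≡ 209 (mod 256).
x = 568 + 593·209 = 124505.

124505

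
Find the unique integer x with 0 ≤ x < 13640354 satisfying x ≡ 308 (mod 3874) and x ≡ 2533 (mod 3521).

8062102

Write x = 308 + 3874·k. Then 3874·k ≡ 2533 − 308 ≡ 2225 (mod 3521).
Need 3874⁻¹ mod 3521. Extended Euclid on (3521, 353):
3521 = 9*353 + 344
353 = 1*344 + 9
344 = 38*9 + 2
9 = 4*2 + 1
2 = 2*1 + 0
Back-substitute:
1 = 9 − 4·2
1 = −4·344 + 153·9
1 = 153·353 − 157·344
1 = −157·3521 + 1566·353
3874⁻¹ ≡ 1566 (mod 3521), so k ≡ 1566·2225 ≡ 2081 (mod 3521).
x = 308 + 3874·2081 = 8062102.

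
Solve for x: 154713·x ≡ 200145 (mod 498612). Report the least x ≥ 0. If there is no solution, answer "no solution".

59617

First find gcd(154713, 498612):
498612 = 3·154713 + 34473
154713 = 4·34473 + 16821
34473 = 2·16821 + 831
16821 = 20·831 + 201
831 = 4·201 + 27
201 = 7·27 + 12
27 = 2·12 + 3
12 = 4·3 + 0
gcd = 3 and 3 | 200145, so solutions exist. Divide through by 3: 51571x ≡ 66715 (mod 166204).
Now find 51571⁻¹ mod 166204:
166204 = 3*51571 + 11491
51571 = 4*11491 + 5607
11491 = 2*5607 + 277
5607 = 20*277 + 67
277 = 4*67 + 9
67 = 7*9 + 4
9 = 2*4 + 1
4 = 4*1 + 0
Back-substitute:
1 = 9 − 2·4
1 = −2·67 + 15·9
1 = 15·277 − 62·67
1 = −62·5607 + 1255·277
1 = 1255·11491 − 2572·5607
1 = −2572·51571 + 11543·11491
1 = 11543·166204 − 37201·51571
So 51571·(-37201) ≡ 1 (mod 166204), i.e. 51571⁻¹ ≡ 129003.
Then x ≡ 129003·66715 ≡ 59617 (mod 166204); the smallest non-negative solution is x = 59617.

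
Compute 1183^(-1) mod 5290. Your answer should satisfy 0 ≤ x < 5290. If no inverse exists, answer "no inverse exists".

237

gcd(5290, 1183) by repeated division:
5290 = 4·1183 + 558
1183 = 2·558 + 67
558 = 8·67 + 22
67 = 3·22 + 1
22 = 22·1 + 0
gcd = 1, so the inverse exists. Back-substitute:
1 = 67 − 3·22
1 = −3·558 + 25·67
1 = 25·1183 − 53·558
1 = −53·5290 + 237·1183
So 1183·237 ≡ 1 (mod 5290).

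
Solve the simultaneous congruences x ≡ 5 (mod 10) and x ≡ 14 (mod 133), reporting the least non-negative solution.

945

Write x = 5 + 10·k. Then 10·k ≡ 14 − 5 ≡ 9 (mod 133).
Need 10⁻¹ mod 133. Extended Euclid on (133, 10):
133 = 13×10 + 3
10 = 3×3 + 1
3 = 3×1 + 0
Back-substitute:
1 = 10 − 3·3
1 = −3·133 + 40·10
10⁻¹ ≡ 40 (mod 133), so k ≡ 40·9 ≡ 94 (mod 133).
x = 5 + 10·94 = 945.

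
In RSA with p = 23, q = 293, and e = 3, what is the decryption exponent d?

φ(n) = (p−1)(q−1) = 22·292 = 6424.
Need d with 3·d ≡ 1 (mod 6424). Apply the extended Euclidean algorithm:
6424 = 2141*3 + 1
3 = 3*1 + 0
Back-substitute:
1 = 6424 − 2141·3
So 3·(-2141) ≡ 1 (mod 6424), hence d ≡ -2141 ≡ 4283 (mod 6424).

4283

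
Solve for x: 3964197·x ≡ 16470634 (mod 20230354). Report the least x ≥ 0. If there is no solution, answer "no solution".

14557812

First find gcd(3964197, 20230354):
20230354 = 5·3964197 + 409369
3964197 = 9·409369 + 279876
409369 = 1·279876 + 129493
279876 = 2·129493 + 20890
129493 = 6·20890 + 4153
20890 = 5·4153 + 125
4153 = 33·125 + 28
125 = 4·28 + 13
28 = 2·13 + 2
13 = 6·2 + 1
2 = 2·1 + 0
gcd = 1, so a unique solution mod 20230354 exists.
Back-substitute for the Bézout coefficients:
1 = 13 − 6·2
1 = −6·28 + 13·13
1 = 13·125 − 58·28
1 = −58·4153 + 1927·125
1 = 1927·20890 − 9693·4153
1 = −9693·129493 + 60085·20890
1 = 60085·279876 − 129863·129493
1 = −129863·409369 + 189948·279876
1 = 189948·3964197 − 1839395·409369
1 = −1839395·20230354 + 9386923·3964197
So 3964197·(9386923) ≡ 1 (mod 20230354), giving 3964197⁻¹ ≡ 9386923.
x ≡ 3964197⁻¹·16470634 ≡ 9386923·16470634 ≡ 14557812 (mod 20230354).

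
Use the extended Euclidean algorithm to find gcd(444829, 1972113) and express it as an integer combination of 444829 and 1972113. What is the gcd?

11

Repeated division:
1972113 = 4*444829 + 192797
444829 = 2*192797 + 59235
192797 = 3*59235 + 15092
59235 = 3*15092 + 13959
15092 = 1*13959 + 1133
13959 = 12*1133 + 363
1133 = 3*363 + 44
363 = 8*44 + 11
44 = 4*11 + 0
gcd(444829, 1972113) = 11.
Express as a combination:
11 = 363 − 8·44
11 = −8·1133 + 25·363
11 = 25·13959 − 308·1133
11 = −308·15092 + 333·13959
11 = 333·59235 − 1307·15092
11 = −1307·192797 + 4254·59235
11 = 4254·444829 − 9815·192797
11 = −9815·1972113 + 43514·444829
So 11 = (-9815)·1972113 + (43514)·444829.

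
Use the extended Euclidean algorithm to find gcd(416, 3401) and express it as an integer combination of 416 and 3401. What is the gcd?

Euclidean algorithm:
3401 = 8*416 + 73
416 = 5*73 + 51
73 = 1*51 + 22
51 = 2*22 + 7
22 = 3*7 + 1
7 = 7*1 + 0
gcd(416, 3401) = 1.
Back-substituting:
1 = 22 − 3·7
1 = −3·51 + 7·22
1 = 7·73 − 10·51
1 = −10·416 + 57·73
1 = 57·3401 − 466·416
So 1 = (57)·3401 + (-466)·416.

1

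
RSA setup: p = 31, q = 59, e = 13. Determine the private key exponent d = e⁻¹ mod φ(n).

937

φ(n) = (p−1)(q−1) = 30·58 = 1740.
Need d with 13·d ≡ 1 (mod 1740). Apply the extended Euclidean algorithm:
1740 = 133*13 + 11
13 = 1*11 + 2
11 = 5*2 + 1
2 = 2*1 + 0
Back-substitute:
1 = 11 − 5·2
1 = −5·13 + 6·11
1 = 6·1740 − 803·13
So 13·(-803) ≡ 1 (mod 1740), hence d ≡ -803 ≡ 937 (mod 1740).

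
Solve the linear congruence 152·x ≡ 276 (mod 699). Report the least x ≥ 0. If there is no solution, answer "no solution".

First find gcd(152, 699):
699 = 4×152 + 91
152 = 1×91 + 61
91 = 1×61 + 30
61 = 2×30 + 1
30 = 30×1 + 0
gcd = 1, so a unique solution mod 699 exists.
Back-substitute for the Bézout coefficients:
1 = 61 − 2·30
1 = −2·91 + 3·61
1 = 3·152 − 5·91
1 = −5·699 + 23·152
So 152·(23) ≡ 1 (mod 699), giving 152⁻¹ ≡ 23.
x ≡ 152⁻¹·276 ≡ 23·276 ≡ 57 (mod 699).

57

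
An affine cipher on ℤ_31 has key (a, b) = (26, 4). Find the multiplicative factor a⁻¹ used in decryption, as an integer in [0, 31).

Extended Euclidean algorithm:
31 = 1·26 + 5
26 = 5·5 + 1
5 = 5·1 + 0
Since gcd(26, 31) = 1, back-substitute to write 1 as a combination:
1 = 26 − 5·5
1 = −5·31 + 6·26
So 26·6 ≡ 1 (mod 31).

6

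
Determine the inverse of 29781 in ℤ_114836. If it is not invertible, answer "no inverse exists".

77209

Apply the Euclidean algorithm to 114836 and 29781:
114836 = 3*29781 + 25493
29781 = 1*25493 + 4288
25493 = 5*4288 + 4053
4288 = 1*4053 + 235
4053 = 17*235 + 58
235 = 4*58 + 3
58 = 19*3 + 1
3 = 3*1 + 0
gcd = 1, so the inverse exists. Back-substitute:
1 = 58 − 19·3
1 = −19·235 + 77·58
1 = 77·4053 − 1328·235
1 = −1328·4288 + 1405·4053
1 = 1405·25493 − 8353·4288
1 = −8353·29781 + 9758·25493
1 = 9758·114836 − 37627·29781
So 29781·(-37627) ≡ 1 (mod 114836), and -37627 ≡ 77209 (mod 114836).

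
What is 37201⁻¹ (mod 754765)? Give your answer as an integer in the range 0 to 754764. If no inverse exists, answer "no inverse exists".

574661

gcd(754765, 37201) by repeated division:
754765 = 20×37201 + 10745
37201 = 3×10745 + 4966
10745 = 2×4966 + 813
4966 = 6×813 + 88
813 = 9×88 + 21
88 = 4×21 + 4
21 = 5×4 + 1
4 = 4×1 + 0
gcd = 1, so the inverse exists. Back-substitute:
1 = 21 − 5·4
1 = −5·88 + 21·21
1 = 21·813 − 194·88
1 = −194·4966 + 1185·813
1 = 1185·10745 − 2564·4966
1 = −2564·37201 + 8877·10745
1 = 8877·754765 − 180104·37201
Thus 37201·(-180104) ≡ 1 (mod 754765); reducing, -180104 mod 754765 = 574661.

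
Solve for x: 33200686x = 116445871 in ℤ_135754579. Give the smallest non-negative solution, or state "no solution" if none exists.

83908220

First find gcd(33200686, 135754579):
135754579 = 4·33200686 + 2951835
33200686 = 11·2951835 + 730501
2951835 = 4·730501 + 29831
730501 = 24·29831 + 14557
29831 = 2·14557 + 717
14557 = 20·717 + 217
717 = 3·217 + 66
217 = 3·66 + 19
66 = 3·19 + 9
19 = 2·9 + 1
9 = 9·1 + 0
gcd = 1, so a unique solution mod 135754579 exists.
Back-substitute for the Bézout coefficients:
1 = 19 − 2·9
1 = −2·66 + 7·19
1 = 7·217 − 23·66
1 = −23·717 + 76·217
1 = 76·14557 − 1543·717
1 = −1543·29831 + 3162·14557
1 = 3162·730501 − 77431·29831
1 = −77431·2951835 + 312886·730501
1 = 312886·33200686 − 3519177·2951835
1 = −3519177·135754579 + 14389594·33200686
So 33200686·(14389594) ≡ 1 (mod 135754579), giving 33200686⁻¹ ≡ 14389594.
x ≡ 33200686⁻¹·116445871 ≡ 14389594·116445871 ≡ 83908220 (mod 135754579).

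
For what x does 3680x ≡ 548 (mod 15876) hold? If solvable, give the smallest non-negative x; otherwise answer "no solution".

1756

First find gcd(3680, 15876):
15876 = 4×3680 + 1156
3680 = 3×1156 + 212
1156 = 5×212 + 96
212 = 2×96 + 20
96 = 4×20 + 16
20 = 1×16 + 4
16 = 4×4 + 0
gcd = 4 and 4 | 548, so solutions exist. Divide through by 4: 920x ≡ 137 (mod 3969).
Now find 920⁻¹ mod 3969:
3969 = 4*920 + 289
920 = 3*289 + 53
289 = 5*53 + 24
53 = 2*24 + 5
24 = 4*5 + 4
5 = 1*4 + 1
4 = 4*1 + 0
Back-substitute:
1 = 5 − 4
1 = −24 + 5·5
1 = 5·53 − 11·24
1 = −11·289 + 60·53
1 = 60·920 − 191·289
1 = −191·3969 + 824·920
So 920⁻¹ ≡ 824 (mod 3969).
Then x ≡ 824·137 ≡ 1756 (mod 3969); the smallest non-negative solution is x = 1756.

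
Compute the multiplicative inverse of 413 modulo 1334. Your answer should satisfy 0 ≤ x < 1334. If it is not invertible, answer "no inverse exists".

Run Euclid on (1334, 413):
1334 = 3·413 + 95
413 = 4·95 + 33
95 = 2·33 + 29
33 = 1·29 + 4
29 = 7·4 + 1
4 = 4·1 + 0
gcd = 1, so the inverse exists. Back-substitute:
1 = 29 − 7·4
1 = −7·33 + 8·29
1 = 8·95 − 23·33
1 = −23·413 + 100·95
1 = 100·1334 − 323·413
Hence 413⁻¹ ≡ -323 ≡ 1011 (mod 1334).

1011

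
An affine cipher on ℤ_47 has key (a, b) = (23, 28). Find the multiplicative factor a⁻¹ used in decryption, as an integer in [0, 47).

45

gcd(47, 23) by repeated division:
47 = 2*23 + 1
23 = 23*1 + 0
gcd = 1, so the inverse exists. Back-substitute:
1 = 47 − 2·23
So 23·(-2) ≡ 1 (mod 47), and -2 ≡ 45 (mod 47).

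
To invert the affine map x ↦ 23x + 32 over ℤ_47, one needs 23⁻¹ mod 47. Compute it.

45

Extended Euclidean algorithm:
47 = 2×23 + 1
23 = 23×1 + 0
gcd = 1, so the inverse exists. Back-substitute:
1 = 47 − 2·23
Hence 23⁻¹ ≡ -2 ≡ 45 (mod 47).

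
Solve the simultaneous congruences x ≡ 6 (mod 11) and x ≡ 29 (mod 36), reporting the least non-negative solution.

281

Write x = 6 + 11·k. Then 11·k ≡ 29 − 6 ≡ 23 (mod 36).
Need 11⁻¹ mod 36. Extended Euclid on (36, 11):
36 = 3×11 + 3
11 = 3×3 + 2
3 = 1×2 + 1
2 = 2×1 + 0
Back-substitute:
1 = 3 − 2
1 = −11 + 4·3
1 = 4·36 − 13·11
11⁻¹ ≡ 23 (mod 36), so k ≡ 23·23 ≡ 25 (mod 36).
x = 6 + 11·25 = 281.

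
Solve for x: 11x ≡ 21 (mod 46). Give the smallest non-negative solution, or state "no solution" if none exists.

First find gcd(11, 46):
46 = 4×11 + 2
11 = 5×2 + 1
2 = 2×1 + 0
gcd = 1, so a unique solution mod 46 exists.
Back-substitute for the Bézout coefficients:
1 = 11 − 5·2
1 = −5·46 + 21·11
So 11·(21) ≡ 1 (mod 46), giving 11⁻¹ ≡ 21.
x ≡ 11⁻¹·21 ≡ 21·21 ≡ 27 (mod 46).

27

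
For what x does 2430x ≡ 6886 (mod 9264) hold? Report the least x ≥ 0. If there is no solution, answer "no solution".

no solution

gcd(2430, 9264):
9264 = 3·2430 + 1974
2430 = 1·1974 + 456
1974 = 4·456 + 150
456 = 3·150 + 6
150 = 25·6 + 0
gcd = 6, but 6 ∤ 6886, so the congruence has no solution.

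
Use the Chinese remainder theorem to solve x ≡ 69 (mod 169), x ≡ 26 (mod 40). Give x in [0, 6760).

2266

Write x = 69 + 169·k. Then 169·k ≡ 26 − 69 ≡ 37 (mod 40).
Need 169⁻¹ mod 40. Extended Euclid on (40, 9):
40 = 4*9 + 4
9 = 2*4 + 1
4 = 4*1 + 0
Back-substitute:
1 = 9 − 2·4
1 = −2·40 + 9·9
169⁻¹ ≡ 9 (mod 40), so k ≡ 9·37 ≡ 13 (mod 40).
x = 69 + 169·13 = 2266.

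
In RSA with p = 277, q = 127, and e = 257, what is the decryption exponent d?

12449

φ(n) = (p−1)(q−1) = 276·126 = 34776.
Need d with 257·d ≡ 1 (mod 34776). Apply the extended Euclidean algorithm:
34776 = 135·257 + 81
257 = 3·81 + 14
81 = 5·14 + 11
14 = 1·11 + 3
11 = 3·3 + 2
3 = 1·2 + 1
2 = 2·1 + 0
Back-substitute:
1 = 3 − 2
1 = −11 + 4·3
1 = 4·14 − 5·11
1 = −5·81 + 29·14
1 = 29·257 − 92·81
1 = −92·34776 + 12449·257
So 257·12449 ≡ 1 (mod 34776), hence d = 12449.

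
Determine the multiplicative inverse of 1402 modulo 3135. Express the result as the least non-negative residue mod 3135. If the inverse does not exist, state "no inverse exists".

1648

gcd(3135, 1402) by repeated division:
3135 = 2·1402 + 331
1402 = 4·331 + 78
331 = 4·78 + 19
78 = 4·19 + 2
19 = 9·2 + 1
2 = 2·1 + 0
Since gcd(1402, 3135) = 1, back-substitute to write 1 as a combination:
1 = 19 − 9·2
1 = −9·78 + 37·19
1 = 37·331 − 157·78
1 = −157·1402 + 665·331
1 = 665·3135 − 1487·1402
Thus 1402·(-1487) ≡ 1 (mod 3135); reducing, -1487 mod 3135 = 1648.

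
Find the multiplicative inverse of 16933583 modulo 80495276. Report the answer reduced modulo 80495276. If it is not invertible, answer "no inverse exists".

Extended Euclidean algorithm:
80495276 = 4·16933583 + 12760944
16933583 = 1·12760944 + 4172639
12760944 = 3·4172639 + 243027
4172639 = 17·243027 + 41180
243027 = 5·41180 + 37127
41180 = 1·37127 + 4053
37127 = 9·4053 + 650
4053 = 6·650 + 153
650 = 4·153 + 38
153 = 4·38 + 1
38 = 38·1 + 0
Since gcd(16933583, 80495276) = 1, back-substitute to write 1 as a combination:
1 = 153 − 4·38
1 = −4·650 + 17·153
1 = 17·4053 − 106·650
1 = −106·37127 + 971·4053
1 = 971·41180 − 1077·37127
1 = −1077·243027 + 6356·41180
1 = 6356·4172639 − 109129·243027
1 = −109129·12760944 + 333743·4172639
1 = 333743·16933583 − 442872·12760944
1 = −442872·80495276 + 2105231·16933583
So 16933583·2105231 ≡ 1 (mod 80495276).

2105231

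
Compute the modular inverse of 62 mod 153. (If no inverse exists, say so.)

116

Apply the Euclidean algorithm to 153 and 62:
153 = 2·62 + 29
62 = 2·29 + 4
29 = 7·4 + 1
4 = 4·1 + 0
The gcd is 1. Working backward:
1 = 29 − 7·4
1 = −7·62 + 15·29
1 = 15·153 − 37·62
Thus 62·(-37) ≡ 1 (mod 153); reducing, -37 mod 153 = 116.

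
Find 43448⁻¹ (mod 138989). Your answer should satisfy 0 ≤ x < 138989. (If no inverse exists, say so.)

Apply the Euclidean algorithm to 138989 and 43448:
138989 = 3·43448 + 8645
43448 = 5·8645 + 223
8645 = 38·223 + 171
223 = 1·171 + 52
171 = 3·52 + 15
52 = 3·15 + 7
15 = 2·7 + 1
7 = 7·1 + 0
Since gcd(43448, 138989) = 1, back-substitute to write 1 as a combination:
1 = 15 − 2·7
1 = −2·52 + 7·15
1 = 7·171 − 23·52
1 = −23·223 + 30·171
1 = 30·8645 − 1163·223
1 = −1163·43448 + 5845·8645
1 = 5845·138989 − 18698·43448
Hence 43448⁻¹ ≡ -18698 ≡ 120291 (mod 138989).

120291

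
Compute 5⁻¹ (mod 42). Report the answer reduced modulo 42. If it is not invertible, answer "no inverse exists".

17

Extended Euclidean algorithm:
42 = 8*5 + 2
5 = 2*2 + 1
2 = 2*1 + 0
gcd = 1, so the inverse exists. Back-substitute:
1 = 5 − 2·2
1 = −2·42 + 17·5
So 5·17 ≡ 1 (mod 42).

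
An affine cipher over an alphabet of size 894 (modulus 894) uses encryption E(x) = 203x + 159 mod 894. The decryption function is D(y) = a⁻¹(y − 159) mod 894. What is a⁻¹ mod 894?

665

Extended Euclidean algorithm:
894 = 4*203 + 82
203 = 2*82 + 39
82 = 2*39 + 4
39 = 9*4 + 3
4 = 1*3 + 1
3 = 3*1 + 0
Since gcd(203, 894) = 1, back-substitute to write 1 as a combination:
1 = 4 − 3
1 = −39 + 10·4
1 = 10·82 − 21·39
1 = −21·203 + 52·82
1 = 52·894 − 229·203
So 203·(-229) ≡ 1 (mod 894), and -229 ≡ 665 (mod 894).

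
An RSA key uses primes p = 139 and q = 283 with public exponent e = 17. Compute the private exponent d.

φ(n) = (p−1)(q−1) = 138·282 = 38916.
Need d with 17·d ≡ 1 (mod 38916). Apply the extended Euclidean algorithm:
38916 = 2289*17 + 3
17 = 5*3 + 2
3 = 1*2 + 1
2 = 2*1 + 0
Back-substitute:
1 = 3 − 2
1 = −17 + 6·3
1 = 6·38916 − 13735·17
So 17·(-13735) ≡ 1 (mod 38916), hence d ≡ -13735 ≡ 25181 (mod 38916).

25181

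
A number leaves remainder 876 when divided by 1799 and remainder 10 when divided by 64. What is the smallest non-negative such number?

Write x = 876 + 1799·k. Then 1799·k ≡ 10 − 876 ≡ 30 (mod 64).
Need 1799⁻¹ mod 64. Extended Euclid on (64, 7):
64 = 9×7 + 1
7 = 7×1 + 0
Back-substitute:
1 = 64 − 9·7
1799⁻¹ ≡ 55 (mod 64), so k ≡ 55·30 ≡ 50 (mod 64).
x = 876 + 1799·50 = 90826.

90826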